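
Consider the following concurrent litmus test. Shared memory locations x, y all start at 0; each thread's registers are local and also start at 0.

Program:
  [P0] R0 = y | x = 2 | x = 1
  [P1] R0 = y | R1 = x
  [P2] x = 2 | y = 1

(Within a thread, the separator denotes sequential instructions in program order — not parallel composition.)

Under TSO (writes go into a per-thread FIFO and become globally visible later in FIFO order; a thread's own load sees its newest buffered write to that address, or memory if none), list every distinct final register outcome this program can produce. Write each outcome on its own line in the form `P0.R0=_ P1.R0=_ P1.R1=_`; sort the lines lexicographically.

P0.R0=0 P1.R0=0 P1.R1=0
P0.R0=0 P1.R0=0 P1.R1=1
P0.R0=0 P1.R0=0 P1.R1=2
P0.R0=0 P1.R0=1 P1.R1=1
P0.R0=0 P1.R0=1 P1.R1=2
P0.R0=1 P1.R0=0 P1.R1=0
P0.R0=1 P1.R0=0 P1.R1=1
P0.R0=1 P1.R0=0 P1.R1=2
P0.R0=1 P1.R0=1 P1.R1=1
P0.R0=1 P1.R0=1 P1.R1=2

outcome vector order: (P0.R0,P1.R0,P1.R1)
|TSO outcomes| = 10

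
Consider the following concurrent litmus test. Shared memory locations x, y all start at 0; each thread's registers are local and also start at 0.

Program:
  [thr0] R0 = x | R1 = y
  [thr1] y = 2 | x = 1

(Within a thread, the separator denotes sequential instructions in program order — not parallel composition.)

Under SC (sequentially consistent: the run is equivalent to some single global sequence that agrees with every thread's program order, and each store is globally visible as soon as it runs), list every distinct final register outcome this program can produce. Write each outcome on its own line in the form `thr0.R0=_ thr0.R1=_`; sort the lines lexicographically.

thr0.R0=0 thr0.R1=0
thr0.R0=0 thr0.R1=2
thr0.R0=1 thr0.R1=2

outcome vector order: (thr0.R0,thr0.R1)
|SC outcomes| = 3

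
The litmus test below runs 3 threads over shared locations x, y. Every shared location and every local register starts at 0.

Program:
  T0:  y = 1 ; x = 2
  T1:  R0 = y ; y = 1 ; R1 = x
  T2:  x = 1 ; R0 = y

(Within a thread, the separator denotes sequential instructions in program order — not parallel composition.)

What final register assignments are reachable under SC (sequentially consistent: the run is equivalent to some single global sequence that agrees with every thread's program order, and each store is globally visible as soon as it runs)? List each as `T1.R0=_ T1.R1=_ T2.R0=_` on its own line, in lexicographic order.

T1.R0=0 T1.R1=0 T2.R0=1
T1.R0=0 T1.R1=1 T2.R0=0
T1.R0=0 T1.R1=1 T2.R0=1
T1.R0=0 T1.R1=2 T2.R0=0
T1.R0=0 T1.R1=2 T2.R0=1
T1.R0=1 T1.R1=0 T2.R0=1
T1.R0=1 T1.R1=1 T2.R0=0
T1.R0=1 T1.R1=1 T2.R0=1
T1.R0=1 T1.R1=2 T2.R0=0
T1.R0=1 T1.R1=2 T2.R0=1

outcome vector order: (T1.R0,T1.R1,T2.R0)
|SC outcomes| = 10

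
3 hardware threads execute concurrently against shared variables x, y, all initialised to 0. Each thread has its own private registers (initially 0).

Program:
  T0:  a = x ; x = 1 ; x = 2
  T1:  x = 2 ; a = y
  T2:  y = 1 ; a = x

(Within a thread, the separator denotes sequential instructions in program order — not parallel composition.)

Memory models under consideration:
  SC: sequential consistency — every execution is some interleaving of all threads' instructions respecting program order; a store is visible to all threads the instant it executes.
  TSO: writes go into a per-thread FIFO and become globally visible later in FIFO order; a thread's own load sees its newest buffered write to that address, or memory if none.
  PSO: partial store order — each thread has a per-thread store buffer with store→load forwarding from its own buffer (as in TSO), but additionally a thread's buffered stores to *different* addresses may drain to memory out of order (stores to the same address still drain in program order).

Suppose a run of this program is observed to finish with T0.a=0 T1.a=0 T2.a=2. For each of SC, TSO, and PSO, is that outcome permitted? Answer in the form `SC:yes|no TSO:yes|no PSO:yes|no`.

SC:yes TSO:yes PSO:yes

outcome vector order: (T0.a,T1.a,T2.a)
under SC → <0 0 1>; <0 0 2>; <0 1 0>; <0 1 1>; <0 1 2>; <2 0 1>; <2 0 2>; <2 1 0>; <2 1 1>; <2 1 2>
under TSO → <0 0 0>; <0 0 1>; <0 0 2>; <0 1 0>; <0 1 1>; <0 1 2>; <2 0 0>; <2 0 1>; <2 0 2>; <2 1 0>; <2 1 1>; <2 1 2>
under PSO → <0 0 0>; <0 0 1>; <0 0 2>; <0 1 0>; <0 1 1>; <0 1 2>; <2 0 0>; <2 0 1>; <2 0 2>; <2 1 0>; <2 1 1>; <2 1 2>
target <0 0 2> ∈ {SC,TSO,PSO}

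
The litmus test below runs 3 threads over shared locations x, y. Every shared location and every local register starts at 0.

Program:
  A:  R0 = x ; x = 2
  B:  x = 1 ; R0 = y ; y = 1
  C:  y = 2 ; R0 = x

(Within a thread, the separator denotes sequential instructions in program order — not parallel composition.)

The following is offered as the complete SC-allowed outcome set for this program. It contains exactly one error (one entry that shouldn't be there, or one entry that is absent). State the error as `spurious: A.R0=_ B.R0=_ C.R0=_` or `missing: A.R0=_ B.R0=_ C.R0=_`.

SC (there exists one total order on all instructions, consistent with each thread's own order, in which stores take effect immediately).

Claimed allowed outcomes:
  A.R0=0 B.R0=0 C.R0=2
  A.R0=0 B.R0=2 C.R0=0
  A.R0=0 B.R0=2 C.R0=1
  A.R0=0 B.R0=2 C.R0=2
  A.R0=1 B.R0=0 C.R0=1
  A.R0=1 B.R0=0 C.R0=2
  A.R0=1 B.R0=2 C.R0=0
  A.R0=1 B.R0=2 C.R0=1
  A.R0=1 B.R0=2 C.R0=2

missing: A.R0=0 B.R0=0 C.R0=1

outcome vector order: (A.R0,B.R0,C.R0)
under SC → 0/0/1 0/0/2 0/2/0 0/2/1 0/2/2 1/0/1 1/0/2 1/2/0 1/2/1 1/2/2
SC∖claimed = {0/0/1}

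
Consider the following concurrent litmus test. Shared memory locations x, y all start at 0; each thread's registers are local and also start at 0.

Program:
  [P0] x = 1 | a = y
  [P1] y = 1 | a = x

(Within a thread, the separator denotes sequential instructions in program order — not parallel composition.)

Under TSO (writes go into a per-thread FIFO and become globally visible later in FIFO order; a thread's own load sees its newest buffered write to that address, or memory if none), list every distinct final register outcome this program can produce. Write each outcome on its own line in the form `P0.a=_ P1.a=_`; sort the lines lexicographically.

outcome vector order: (P0.a,P1.a)
|TSO outcomes| = 4

P0.a=0 P1.a=0
P0.a=0 P1.a=1
P0.a=1 P1.a=0
P0.a=1 P1.a=1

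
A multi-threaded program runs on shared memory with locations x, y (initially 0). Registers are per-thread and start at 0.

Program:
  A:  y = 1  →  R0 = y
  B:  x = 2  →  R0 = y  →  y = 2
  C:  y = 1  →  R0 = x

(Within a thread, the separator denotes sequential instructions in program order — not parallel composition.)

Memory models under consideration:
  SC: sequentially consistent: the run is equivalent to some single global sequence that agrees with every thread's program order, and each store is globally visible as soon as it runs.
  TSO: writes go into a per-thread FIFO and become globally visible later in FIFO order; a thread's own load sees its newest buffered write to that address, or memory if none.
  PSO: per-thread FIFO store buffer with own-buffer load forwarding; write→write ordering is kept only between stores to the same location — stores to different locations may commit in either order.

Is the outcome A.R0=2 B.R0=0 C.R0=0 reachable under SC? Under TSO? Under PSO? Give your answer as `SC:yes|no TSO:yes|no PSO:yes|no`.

outcome vector order: (A.R0,B.R0,C.R0)
[SC] allowed = {<1 0 2>, <1 1 0>, <1 1 2>, <2 0 2>, <2 1 0>, <2 1 2>}
[TSO] allowed = {<1 0 0>, <1 0 2>, <1 1 0>, <1 1 2>, <2 0 0>, <2 0 2>, <2 1 0>, <2 1 2>}
[PSO] allowed = {<1 0 0>, <1 0 2>, <1 1 0>, <1 1 2>, <2 0 0>, <2 0 2>, <2 1 0>, <2 1 2>}
target <2 0 0> ∈ {TSO,PSO}

SC:no TSO:yes PSO:yes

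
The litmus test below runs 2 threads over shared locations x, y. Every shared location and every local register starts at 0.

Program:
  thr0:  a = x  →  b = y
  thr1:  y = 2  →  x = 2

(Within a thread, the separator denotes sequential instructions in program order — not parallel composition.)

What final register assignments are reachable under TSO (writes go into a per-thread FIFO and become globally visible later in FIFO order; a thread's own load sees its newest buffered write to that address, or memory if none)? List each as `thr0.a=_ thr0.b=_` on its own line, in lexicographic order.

outcome vector order: (thr0.a,thr0.b)
|TSO outcomes| = 3

thr0.a=0 thr0.b=0
thr0.a=0 thr0.b=2
thr0.a=2 thr0.b=2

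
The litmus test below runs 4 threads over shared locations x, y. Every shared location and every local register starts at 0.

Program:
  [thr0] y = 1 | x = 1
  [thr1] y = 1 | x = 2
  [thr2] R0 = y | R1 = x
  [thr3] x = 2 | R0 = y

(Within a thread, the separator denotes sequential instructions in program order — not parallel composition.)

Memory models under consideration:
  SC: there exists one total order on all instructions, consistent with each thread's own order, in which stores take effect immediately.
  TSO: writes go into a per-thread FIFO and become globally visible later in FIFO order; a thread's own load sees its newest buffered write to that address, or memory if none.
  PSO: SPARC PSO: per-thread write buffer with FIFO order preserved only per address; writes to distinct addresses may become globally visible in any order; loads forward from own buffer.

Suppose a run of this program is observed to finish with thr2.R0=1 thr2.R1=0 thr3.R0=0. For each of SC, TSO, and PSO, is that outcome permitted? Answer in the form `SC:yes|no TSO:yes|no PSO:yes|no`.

SC:no TSO:yes PSO:yes

outcome vector order: (thr2.R0,thr2.R1,thr3.R0)
SC: 11 outcomes — {000 001 010 011 020 021 101 110 111 120 121}
TSO: 12 outcomes — {000 001 010 011 020 021 100 101 110 111 120 121}
PSO: 12 outcomes — {000 001 010 011 020 021 100 101 110 111 120 121}
target 100 ∈ {TSO,PSO}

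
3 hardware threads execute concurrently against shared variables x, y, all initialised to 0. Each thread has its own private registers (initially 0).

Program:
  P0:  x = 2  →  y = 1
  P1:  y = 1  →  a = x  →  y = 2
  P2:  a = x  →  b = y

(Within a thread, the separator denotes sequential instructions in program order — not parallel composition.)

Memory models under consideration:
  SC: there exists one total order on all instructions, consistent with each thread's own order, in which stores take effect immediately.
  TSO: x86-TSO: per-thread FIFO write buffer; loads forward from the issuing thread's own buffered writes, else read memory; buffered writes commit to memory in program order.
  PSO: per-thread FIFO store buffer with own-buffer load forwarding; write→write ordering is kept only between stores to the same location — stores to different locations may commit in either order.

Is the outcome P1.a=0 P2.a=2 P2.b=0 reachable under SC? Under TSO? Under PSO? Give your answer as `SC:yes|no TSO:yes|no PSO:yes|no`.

outcome vector order: (P1.a,P2.a,P2.b)
SC (11): (0,0,0); (0,0,1); (0,0,2); (0,2,1); (0,2,2); (2,0,0); (2,0,1); (2,0,2); (2,2,0); (2,2,1); (2,2,2)
TSO (12): (0,0,0); (0,0,1); (0,0,2); (0,2,0); (0,2,1); (0,2,2); (2,0,0); (2,0,1); (2,0,2); (2,2,0); (2,2,1); (2,2,2)
PSO (12): (0,0,0); (0,0,1); (0,0,2); (0,2,0); (0,2,1); (0,2,2); (2,0,0); (2,0,1); (2,0,2); (2,2,0); (2,2,1); (2,2,2)
target (0,2,0) ∈ {TSO,PSO}

SC:no TSO:yes PSO:yes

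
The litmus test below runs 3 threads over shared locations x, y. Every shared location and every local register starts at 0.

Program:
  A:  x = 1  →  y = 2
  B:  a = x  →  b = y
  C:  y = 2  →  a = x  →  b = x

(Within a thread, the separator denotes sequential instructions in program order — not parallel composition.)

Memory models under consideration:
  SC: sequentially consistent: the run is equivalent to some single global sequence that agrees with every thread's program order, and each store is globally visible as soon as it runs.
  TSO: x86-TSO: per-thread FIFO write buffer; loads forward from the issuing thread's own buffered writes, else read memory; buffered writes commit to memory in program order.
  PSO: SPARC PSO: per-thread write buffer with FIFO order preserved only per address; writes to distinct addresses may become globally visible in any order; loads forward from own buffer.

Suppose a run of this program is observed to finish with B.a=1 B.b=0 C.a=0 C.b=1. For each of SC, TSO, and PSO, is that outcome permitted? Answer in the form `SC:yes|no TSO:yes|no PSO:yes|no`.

SC:no TSO:yes PSO:yes

outcome vector order: (B.a,B.b,C.a,C.b)
SC (10): 0000; 0001; 0011; 0200; 0201; 0211; 1011; 1200; 1201; 1211
TSO (12): 0000; 0001; 0011; 0200; 0201; 0211; 1000; 1001; 1011; 1200; 1201; 1211
PSO (12): 0000; 0001; 0011; 0200; 0201; 0211; 1000; 1001; 1011; 1200; 1201; 1211
target 1001 ∈ {TSO,PSO}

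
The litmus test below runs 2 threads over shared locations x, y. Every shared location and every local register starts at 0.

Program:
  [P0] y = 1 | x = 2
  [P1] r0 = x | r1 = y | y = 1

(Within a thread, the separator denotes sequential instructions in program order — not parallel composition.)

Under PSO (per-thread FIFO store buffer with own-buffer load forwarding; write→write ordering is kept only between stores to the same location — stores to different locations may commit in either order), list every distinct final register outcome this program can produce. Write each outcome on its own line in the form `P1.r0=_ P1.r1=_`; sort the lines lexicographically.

P1.r0=0 P1.r1=0
P1.r0=0 P1.r1=1
P1.r0=2 P1.r1=0
P1.r0=2 P1.r1=1

outcome vector order: (P1.r0,P1.r1)
|PSO outcomes| = 4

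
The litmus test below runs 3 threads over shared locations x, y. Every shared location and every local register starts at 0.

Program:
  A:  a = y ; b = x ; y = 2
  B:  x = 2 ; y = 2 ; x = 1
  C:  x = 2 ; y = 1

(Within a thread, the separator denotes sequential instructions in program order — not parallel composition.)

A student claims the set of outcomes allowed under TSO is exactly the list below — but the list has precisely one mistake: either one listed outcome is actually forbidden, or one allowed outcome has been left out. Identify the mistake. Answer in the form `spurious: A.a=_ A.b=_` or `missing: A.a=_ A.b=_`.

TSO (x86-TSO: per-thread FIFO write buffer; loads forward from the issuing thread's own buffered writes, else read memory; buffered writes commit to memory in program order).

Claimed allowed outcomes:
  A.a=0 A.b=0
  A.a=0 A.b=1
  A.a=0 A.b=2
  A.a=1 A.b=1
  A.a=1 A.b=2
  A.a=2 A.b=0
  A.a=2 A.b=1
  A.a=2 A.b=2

outcome vector order: (A.a,A.b)
TSO: 7 outcomes — {(0,0) (0,1) (0,2) (1,1) (1,2) (2,1) (2,2)}
claimed∖TSO = {(2,0)}

spurious: A.a=2 A.b=0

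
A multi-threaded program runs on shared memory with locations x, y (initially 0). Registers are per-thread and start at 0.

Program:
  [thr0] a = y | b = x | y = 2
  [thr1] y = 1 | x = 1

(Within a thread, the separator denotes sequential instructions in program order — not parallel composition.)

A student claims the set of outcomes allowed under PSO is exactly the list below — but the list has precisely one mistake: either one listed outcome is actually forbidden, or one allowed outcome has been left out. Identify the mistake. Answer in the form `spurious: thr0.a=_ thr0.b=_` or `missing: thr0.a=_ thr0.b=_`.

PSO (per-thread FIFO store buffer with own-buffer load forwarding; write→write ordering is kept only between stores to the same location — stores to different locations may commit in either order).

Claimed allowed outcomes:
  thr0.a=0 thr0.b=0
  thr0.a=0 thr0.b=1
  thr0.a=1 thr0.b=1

outcome vector order: (thr0.a,thr0.b)
PSO (4): 0/0, 0/1, 1/0, 1/1
PSO∖claimed = {1/0}

missing: thr0.a=1 thr0.b=0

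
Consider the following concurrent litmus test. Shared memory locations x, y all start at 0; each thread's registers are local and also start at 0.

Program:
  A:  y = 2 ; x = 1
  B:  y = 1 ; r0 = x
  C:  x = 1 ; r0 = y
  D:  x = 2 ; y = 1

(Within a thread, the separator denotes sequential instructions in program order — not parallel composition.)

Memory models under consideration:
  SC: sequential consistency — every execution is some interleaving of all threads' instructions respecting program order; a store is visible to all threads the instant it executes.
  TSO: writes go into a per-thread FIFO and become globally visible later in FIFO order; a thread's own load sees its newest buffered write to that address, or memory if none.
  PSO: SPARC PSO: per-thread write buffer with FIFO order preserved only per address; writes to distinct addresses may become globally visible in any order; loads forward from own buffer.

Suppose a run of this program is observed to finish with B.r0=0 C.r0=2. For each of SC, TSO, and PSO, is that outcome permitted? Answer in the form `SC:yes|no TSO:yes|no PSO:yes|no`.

outcome vector order: (B.r0,C.r0)
under SC → 01 02 10 11 12 20 21 22
under TSO → 00 01 02 10 11 12 20 21 22
under PSO → 00 01 02 10 11 12 20 21 22
target 02 ∈ {SC,TSO,PSO}

SC:yes TSO:yes PSO:yes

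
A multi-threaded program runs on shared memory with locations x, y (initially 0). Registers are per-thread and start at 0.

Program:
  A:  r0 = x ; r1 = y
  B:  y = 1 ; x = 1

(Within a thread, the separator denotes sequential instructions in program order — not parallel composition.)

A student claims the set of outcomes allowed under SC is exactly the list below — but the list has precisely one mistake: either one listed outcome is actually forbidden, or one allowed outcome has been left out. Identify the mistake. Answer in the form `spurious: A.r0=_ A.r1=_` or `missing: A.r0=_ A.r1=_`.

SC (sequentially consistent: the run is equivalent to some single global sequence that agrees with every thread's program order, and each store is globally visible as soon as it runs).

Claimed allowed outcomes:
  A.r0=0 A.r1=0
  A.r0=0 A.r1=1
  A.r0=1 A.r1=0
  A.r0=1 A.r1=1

spurious: A.r0=1 A.r1=0

outcome vector order: (A.r0,A.r1)
SC: 3 outcomes — {(0,0) (0,1) (1,1)}
claimed∖SC = {(1,0)}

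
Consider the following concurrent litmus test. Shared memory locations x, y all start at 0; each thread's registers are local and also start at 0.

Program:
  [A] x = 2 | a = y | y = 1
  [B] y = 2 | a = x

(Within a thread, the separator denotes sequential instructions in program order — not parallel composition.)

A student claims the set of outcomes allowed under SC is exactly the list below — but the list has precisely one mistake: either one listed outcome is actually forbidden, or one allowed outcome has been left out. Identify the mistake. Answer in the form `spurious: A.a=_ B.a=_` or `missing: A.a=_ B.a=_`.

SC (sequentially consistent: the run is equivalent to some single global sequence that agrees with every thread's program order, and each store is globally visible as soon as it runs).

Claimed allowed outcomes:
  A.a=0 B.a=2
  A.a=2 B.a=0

outcome vector order: (A.a,B.a)
under SC → <0 2> <2 0> <2 2>
SC∖claimed = {<2 2>}

missing: A.a=2 B.a=2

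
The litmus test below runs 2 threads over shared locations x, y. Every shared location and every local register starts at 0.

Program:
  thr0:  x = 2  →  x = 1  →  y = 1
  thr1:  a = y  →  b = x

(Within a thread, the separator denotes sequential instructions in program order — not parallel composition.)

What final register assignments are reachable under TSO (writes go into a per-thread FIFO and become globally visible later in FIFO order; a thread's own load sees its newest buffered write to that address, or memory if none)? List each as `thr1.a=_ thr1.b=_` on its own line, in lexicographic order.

thr1.a=0 thr1.b=0
thr1.a=0 thr1.b=1
thr1.a=0 thr1.b=2
thr1.a=1 thr1.b=1

outcome vector order: (thr1.a,thr1.b)
|TSO outcomes| = 4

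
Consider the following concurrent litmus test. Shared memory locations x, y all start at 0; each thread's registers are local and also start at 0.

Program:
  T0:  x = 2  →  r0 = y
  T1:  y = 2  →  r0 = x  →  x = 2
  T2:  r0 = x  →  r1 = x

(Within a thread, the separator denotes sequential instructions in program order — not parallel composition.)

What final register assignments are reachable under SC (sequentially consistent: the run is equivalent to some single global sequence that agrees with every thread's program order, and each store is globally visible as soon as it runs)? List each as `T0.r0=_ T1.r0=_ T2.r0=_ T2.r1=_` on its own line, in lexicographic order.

outcome vector order: (T0.r0,T1.r0,T2.r0,T2.r1)
|SC outcomes| = 9

T0.r0=0 T1.r0=2 T2.r0=0 T2.r1=0
T0.r0=0 T1.r0=2 T2.r0=0 T2.r1=2
T0.r0=0 T1.r0=2 T2.r0=2 T2.r1=2
T0.r0=2 T1.r0=0 T2.r0=0 T2.r1=0
T0.r0=2 T1.r0=0 T2.r0=0 T2.r1=2
T0.r0=2 T1.r0=0 T2.r0=2 T2.r1=2
T0.r0=2 T1.r0=2 T2.r0=0 T2.r1=0
T0.r0=2 T1.r0=2 T2.r0=0 T2.r1=2
T0.r0=2 T1.r0=2 T2.r0=2 T2.r1=2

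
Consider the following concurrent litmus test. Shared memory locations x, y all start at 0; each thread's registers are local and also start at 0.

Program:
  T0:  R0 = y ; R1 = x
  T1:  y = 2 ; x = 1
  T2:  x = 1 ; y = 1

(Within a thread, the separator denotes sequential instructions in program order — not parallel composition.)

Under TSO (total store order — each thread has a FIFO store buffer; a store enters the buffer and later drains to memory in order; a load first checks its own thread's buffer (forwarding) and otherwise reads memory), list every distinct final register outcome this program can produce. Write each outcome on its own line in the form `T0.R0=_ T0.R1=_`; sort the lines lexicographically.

outcome vector order: (T0.R0,T0.R1)
|TSO outcomes| = 5

T0.R0=0 T0.R1=0
T0.R0=0 T0.R1=1
T0.R0=1 T0.R1=1
T0.R0=2 T0.R1=0
T0.R0=2 T0.R1=1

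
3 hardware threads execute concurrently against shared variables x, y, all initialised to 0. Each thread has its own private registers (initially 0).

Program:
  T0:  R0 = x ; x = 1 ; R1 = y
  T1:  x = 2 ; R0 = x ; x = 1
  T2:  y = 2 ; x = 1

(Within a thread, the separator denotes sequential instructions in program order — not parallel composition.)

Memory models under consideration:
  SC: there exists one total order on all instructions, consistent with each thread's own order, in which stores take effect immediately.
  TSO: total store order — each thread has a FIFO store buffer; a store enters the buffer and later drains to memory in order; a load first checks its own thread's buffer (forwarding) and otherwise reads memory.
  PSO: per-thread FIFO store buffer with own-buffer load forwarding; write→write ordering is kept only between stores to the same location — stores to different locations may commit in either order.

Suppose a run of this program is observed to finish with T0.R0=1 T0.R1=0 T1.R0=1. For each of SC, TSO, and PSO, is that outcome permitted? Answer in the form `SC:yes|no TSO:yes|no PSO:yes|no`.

SC:no TSO:no PSO:yes

outcome vector order: (T0.R0,T0.R1,T1.R0)
under SC → 001, 002, 021, 022, 102, 121, 122, 201, 202, 221, 222
under TSO → 001, 002, 021, 022, 102, 121, 122, 201, 202, 221, 222
under PSO → 001, 002, 021, 022, 101, 102, 121, 122, 201, 202, 221, 222
target 101 ∈ {PSO}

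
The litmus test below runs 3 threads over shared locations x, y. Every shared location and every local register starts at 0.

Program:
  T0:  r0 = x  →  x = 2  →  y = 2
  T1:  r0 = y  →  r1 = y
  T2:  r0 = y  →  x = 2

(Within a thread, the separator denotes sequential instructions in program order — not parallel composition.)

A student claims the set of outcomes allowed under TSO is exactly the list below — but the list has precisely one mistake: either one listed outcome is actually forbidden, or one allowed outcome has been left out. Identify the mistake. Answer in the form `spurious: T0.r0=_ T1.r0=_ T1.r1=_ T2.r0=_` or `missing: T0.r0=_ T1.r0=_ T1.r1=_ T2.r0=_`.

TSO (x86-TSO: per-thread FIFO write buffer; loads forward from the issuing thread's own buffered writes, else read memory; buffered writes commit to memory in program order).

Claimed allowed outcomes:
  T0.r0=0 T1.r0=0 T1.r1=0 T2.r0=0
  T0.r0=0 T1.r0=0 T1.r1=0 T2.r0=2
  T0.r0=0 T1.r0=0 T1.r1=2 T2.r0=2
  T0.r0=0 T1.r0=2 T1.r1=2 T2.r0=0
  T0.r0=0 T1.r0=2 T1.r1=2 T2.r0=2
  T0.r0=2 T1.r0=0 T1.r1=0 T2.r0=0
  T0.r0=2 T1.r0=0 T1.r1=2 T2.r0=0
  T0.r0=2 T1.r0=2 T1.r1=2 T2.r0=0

outcome vector order: (T0.r0,T1.r0,T1.r1,T2.r0)
[TSO] allowed = {0000, 0002, 0020, 0022, 0220, 0222, 2000, 2020, 2220}
TSO∖claimed = {0020}

missing: T0.r0=0 T1.r0=0 T1.r1=2 T2.r0=0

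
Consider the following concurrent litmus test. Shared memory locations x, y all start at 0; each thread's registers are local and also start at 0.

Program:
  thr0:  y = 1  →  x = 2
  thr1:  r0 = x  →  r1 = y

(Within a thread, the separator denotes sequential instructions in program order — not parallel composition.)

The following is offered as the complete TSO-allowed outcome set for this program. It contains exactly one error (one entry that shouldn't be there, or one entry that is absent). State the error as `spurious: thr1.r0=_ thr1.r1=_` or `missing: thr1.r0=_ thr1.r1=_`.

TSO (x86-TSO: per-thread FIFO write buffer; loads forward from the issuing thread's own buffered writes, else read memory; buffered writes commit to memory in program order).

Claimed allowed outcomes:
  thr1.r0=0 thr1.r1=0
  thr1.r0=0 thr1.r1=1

outcome vector order: (thr1.r0,thr1.r1)
under TSO → <0 0> <0 1> <2 1>
TSO∖claimed = {<2 1>}

missing: thr1.r0=2 thr1.r1=1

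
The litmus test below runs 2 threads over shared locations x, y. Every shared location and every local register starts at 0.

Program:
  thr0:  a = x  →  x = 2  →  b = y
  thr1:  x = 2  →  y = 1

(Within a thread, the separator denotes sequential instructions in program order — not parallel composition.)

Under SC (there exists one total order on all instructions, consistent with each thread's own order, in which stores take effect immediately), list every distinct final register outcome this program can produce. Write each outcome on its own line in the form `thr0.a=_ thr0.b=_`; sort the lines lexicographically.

outcome vector order: (thr0.a,thr0.b)
|SC outcomes| = 4

thr0.a=0 thr0.b=0
thr0.a=0 thr0.b=1
thr0.a=2 thr0.b=0
thr0.a=2 thr0.b=1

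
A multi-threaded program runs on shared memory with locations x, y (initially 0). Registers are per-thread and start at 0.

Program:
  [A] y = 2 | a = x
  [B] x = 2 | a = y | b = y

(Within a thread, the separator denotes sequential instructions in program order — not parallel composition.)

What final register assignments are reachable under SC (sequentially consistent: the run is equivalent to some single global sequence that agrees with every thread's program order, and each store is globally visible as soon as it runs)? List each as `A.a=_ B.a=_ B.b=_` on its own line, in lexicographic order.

outcome vector order: (A.a,B.a,B.b)
|SC outcomes| = 4

A.a=0 B.a=2 B.b=2
A.a=2 B.a=0 B.b=0
A.a=2 B.a=0 B.b=2
A.a=2 B.a=2 B.b=2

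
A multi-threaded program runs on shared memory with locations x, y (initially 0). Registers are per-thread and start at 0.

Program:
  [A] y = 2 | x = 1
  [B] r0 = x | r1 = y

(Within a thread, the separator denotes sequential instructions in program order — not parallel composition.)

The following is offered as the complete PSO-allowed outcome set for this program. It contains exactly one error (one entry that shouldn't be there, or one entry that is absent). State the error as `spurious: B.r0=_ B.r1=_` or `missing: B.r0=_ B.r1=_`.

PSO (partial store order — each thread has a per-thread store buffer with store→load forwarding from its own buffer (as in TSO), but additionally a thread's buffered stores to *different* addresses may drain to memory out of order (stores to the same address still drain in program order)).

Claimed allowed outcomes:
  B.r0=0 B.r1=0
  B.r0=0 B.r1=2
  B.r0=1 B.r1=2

missing: B.r0=1 B.r1=0

outcome vector order: (B.r0,B.r1)
PSO (4): 00; 02; 10; 12
PSO∖claimed = {10}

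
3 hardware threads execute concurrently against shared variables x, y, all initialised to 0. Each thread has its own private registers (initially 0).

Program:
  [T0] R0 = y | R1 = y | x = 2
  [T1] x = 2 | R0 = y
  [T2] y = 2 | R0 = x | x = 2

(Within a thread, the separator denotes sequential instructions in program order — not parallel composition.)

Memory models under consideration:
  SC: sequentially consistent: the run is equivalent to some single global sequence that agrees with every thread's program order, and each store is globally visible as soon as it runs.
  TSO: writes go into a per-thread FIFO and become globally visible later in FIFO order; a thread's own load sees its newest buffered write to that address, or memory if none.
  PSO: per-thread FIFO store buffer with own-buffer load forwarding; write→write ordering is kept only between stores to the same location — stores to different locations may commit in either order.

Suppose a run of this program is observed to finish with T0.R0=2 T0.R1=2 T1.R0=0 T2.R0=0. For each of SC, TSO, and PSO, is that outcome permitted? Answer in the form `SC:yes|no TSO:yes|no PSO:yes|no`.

SC:no TSO:yes PSO:yes

outcome vector order: (T0.R0,T0.R1,T1.R0,T2.R0)
SC (9): 0/0/0/2, 0/0/2/0, 0/0/2/2, 0/2/0/2, 0/2/2/0, 0/2/2/2, 2/2/0/2, 2/2/2/0, 2/2/2/2
TSO (12): 0/0/0/0, 0/0/0/2, 0/0/2/0, 0/0/2/2, 0/2/0/0, 0/2/0/2, 0/2/2/0, 0/2/2/2, 2/2/0/0, 2/2/0/2, 2/2/2/0, 2/2/2/2
PSO (12): 0/0/0/0, 0/0/0/2, 0/0/2/0, 0/0/2/2, 0/2/0/0, 0/2/0/2, 0/2/2/0, 0/2/2/2, 2/2/0/0, 2/2/0/2, 2/2/2/0, 2/2/2/2
target 2/2/0/0 ∈ {TSO,PSO}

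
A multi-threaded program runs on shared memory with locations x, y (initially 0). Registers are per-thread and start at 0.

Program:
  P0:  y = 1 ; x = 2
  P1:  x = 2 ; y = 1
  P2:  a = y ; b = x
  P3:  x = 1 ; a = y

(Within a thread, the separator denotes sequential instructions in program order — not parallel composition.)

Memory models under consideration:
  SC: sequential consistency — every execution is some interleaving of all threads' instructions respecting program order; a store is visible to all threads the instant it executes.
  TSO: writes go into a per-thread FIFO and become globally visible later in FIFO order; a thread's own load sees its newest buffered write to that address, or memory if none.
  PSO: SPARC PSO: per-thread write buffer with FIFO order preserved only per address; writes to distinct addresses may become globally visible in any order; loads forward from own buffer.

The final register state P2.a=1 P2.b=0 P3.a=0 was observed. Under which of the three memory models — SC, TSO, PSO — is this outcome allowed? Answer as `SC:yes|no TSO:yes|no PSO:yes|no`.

outcome vector order: (P2.a,P2.b,P3.a)
under SC → <0 0 0>, <0 0 1>, <0 1 0>, <0 1 1>, <0 2 0>, <0 2 1>, <1 0 1>, <1 1 0>, <1 1 1>, <1 2 0>, <1 2 1>
under TSO → <0 0 0>, <0 0 1>, <0 1 0>, <0 1 1>, <0 2 0>, <0 2 1>, <1 0 0>, <1 0 1>, <1 1 0>, <1 1 1>, <1 2 0>, <1 2 1>
under PSO → <0 0 0>, <0 0 1>, <0 1 0>, <0 1 1>, <0 2 0>, <0 2 1>, <1 0 0>, <1 0 1>, <1 1 0>, <1 1 1>, <1 2 0>, <1 2 1>
target <1 0 0> ∈ {TSO,PSO}

SC:no TSO:yes PSO:yes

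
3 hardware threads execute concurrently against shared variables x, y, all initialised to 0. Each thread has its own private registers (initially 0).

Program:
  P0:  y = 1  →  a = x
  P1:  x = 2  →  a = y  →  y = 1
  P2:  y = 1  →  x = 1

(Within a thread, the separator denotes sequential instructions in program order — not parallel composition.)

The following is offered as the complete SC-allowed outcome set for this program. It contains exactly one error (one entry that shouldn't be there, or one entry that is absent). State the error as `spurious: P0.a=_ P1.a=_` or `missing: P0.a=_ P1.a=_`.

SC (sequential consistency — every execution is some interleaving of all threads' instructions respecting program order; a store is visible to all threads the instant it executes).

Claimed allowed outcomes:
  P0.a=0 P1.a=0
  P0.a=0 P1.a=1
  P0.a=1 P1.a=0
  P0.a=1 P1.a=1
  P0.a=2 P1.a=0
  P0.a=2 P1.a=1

outcome vector order: (P0.a,P1.a)
under SC → <0 1>; <1 0>; <1 1>; <2 0>; <2 1>
claimed∖SC = {<0 0>}

spurious: P0.a=0 P1.a=0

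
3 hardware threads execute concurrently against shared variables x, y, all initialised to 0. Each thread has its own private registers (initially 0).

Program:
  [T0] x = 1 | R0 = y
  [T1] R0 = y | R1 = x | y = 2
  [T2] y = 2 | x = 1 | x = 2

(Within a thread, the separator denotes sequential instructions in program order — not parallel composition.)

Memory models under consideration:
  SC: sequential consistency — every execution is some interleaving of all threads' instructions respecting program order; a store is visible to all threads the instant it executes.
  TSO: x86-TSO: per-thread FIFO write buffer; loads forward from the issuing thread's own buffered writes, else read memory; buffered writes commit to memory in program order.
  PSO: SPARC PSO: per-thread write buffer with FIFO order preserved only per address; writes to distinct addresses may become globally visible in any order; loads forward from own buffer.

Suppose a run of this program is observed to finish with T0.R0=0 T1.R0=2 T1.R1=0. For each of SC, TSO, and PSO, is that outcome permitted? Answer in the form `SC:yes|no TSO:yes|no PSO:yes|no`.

outcome vector order: (T0.R0,T1.R0,T1.R1)
under SC → (0,0,0) (0,0,1) (0,0,2) (0,2,1) (0,2,2) (2,0,0) (2,0,1) (2,0,2) (2,2,0) (2,2,1) (2,2,2)
under TSO → (0,0,0) (0,0,1) (0,0,2) (0,2,0) (0,2,1) (0,2,2) (2,0,0) (2,0,1) (2,0,2) (2,2,0) (2,2,1) (2,2,2)
under PSO → (0,0,0) (0,0,1) (0,0,2) (0,2,0) (0,2,1) (0,2,2) (2,0,0) (2,0,1) (2,0,2) (2,2,0) (2,2,1) (2,2,2)
target (0,2,0) ∈ {TSO,PSO}

SC:no TSO:yes PSO:yes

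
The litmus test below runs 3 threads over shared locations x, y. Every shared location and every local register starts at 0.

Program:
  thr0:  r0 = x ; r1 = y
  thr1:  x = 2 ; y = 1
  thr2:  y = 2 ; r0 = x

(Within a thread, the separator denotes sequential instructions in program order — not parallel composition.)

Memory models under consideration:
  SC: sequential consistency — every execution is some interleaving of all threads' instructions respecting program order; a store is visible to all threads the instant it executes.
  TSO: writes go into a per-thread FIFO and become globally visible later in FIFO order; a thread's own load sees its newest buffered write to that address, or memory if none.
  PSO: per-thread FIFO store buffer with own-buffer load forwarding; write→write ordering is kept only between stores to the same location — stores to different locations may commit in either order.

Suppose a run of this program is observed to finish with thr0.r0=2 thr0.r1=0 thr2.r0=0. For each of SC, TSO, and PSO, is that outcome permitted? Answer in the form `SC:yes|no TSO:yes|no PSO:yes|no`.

SC:no TSO:yes PSO:yes

outcome vector order: (thr0.r0,thr0.r1,thr2.r0)
SC: 11 outcomes — {000; 002; 010; 012; 020; 022; 202; 210; 212; 220; 222}
TSO: 12 outcomes — {000; 002; 010; 012; 020; 022; 200; 202; 210; 212; 220; 222}
PSO: 12 outcomes — {000; 002; 010; 012; 020; 022; 200; 202; 210; 212; 220; 222}
target 200 ∈ {TSO,PSO}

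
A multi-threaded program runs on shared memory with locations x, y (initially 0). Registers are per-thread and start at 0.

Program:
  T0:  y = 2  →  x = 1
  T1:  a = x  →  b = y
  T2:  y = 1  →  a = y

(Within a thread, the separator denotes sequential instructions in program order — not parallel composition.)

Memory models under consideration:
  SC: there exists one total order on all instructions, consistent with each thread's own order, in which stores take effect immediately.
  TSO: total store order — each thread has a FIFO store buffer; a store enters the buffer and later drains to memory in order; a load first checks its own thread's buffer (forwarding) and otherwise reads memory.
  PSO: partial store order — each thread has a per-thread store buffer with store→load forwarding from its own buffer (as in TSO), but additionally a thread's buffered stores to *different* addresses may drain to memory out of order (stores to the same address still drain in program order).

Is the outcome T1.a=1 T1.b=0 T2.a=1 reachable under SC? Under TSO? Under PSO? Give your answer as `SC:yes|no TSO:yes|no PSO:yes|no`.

SC:no TSO:no PSO:yes

outcome vector order: (T1.a,T1.b,T2.a)
SC: 9 outcomes — {001; 002; 011; 012; 021; 022; 111; 121; 122}
TSO: 9 outcomes — {001; 002; 011; 012; 021; 022; 111; 121; 122}
PSO: 12 outcomes — {001; 002; 011; 012; 021; 022; 101; 102; 111; 112; 121; 122}
target 101 ∈ {PSO}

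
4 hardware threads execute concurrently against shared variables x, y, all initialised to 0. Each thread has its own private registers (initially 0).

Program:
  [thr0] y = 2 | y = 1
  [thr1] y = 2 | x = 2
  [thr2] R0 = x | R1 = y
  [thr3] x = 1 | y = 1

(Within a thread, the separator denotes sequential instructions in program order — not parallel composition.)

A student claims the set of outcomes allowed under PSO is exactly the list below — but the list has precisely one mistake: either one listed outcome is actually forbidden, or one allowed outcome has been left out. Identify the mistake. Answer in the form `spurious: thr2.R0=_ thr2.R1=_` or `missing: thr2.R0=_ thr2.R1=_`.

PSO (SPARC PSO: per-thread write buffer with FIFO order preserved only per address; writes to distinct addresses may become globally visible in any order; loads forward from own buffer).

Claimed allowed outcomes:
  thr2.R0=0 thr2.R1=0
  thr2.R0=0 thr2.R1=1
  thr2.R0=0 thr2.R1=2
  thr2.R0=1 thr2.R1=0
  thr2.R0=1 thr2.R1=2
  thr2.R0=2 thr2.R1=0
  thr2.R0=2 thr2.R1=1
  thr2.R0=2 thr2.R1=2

outcome vector order: (thr2.R0,thr2.R1)
under PSO → <0 0> <0 1> <0 2> <1 0> <1 1> <1 2> <2 0> <2 1> <2 2>
PSO∖claimed = {<1 1>}

missing: thr2.R0=1 thr2.R1=1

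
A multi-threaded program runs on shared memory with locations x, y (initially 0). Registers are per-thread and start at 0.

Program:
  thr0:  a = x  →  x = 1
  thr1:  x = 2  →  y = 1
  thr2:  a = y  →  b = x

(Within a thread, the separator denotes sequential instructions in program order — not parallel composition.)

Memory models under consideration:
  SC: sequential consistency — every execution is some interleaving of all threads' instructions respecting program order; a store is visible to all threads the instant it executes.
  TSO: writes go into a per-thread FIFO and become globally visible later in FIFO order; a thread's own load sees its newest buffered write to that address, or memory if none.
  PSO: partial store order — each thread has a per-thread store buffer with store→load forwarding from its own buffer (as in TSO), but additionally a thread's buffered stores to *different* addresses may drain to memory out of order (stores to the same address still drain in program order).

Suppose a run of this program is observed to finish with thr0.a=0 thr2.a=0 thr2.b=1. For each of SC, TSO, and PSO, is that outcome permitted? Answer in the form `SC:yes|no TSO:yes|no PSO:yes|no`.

SC:yes TSO:yes PSO:yes

outcome vector order: (thr0.a,thr2.a,thr2.b)
SC: 10 outcomes — {0/0/0 0/0/1 0/0/2 0/1/1 0/1/2 2/0/0 2/0/1 2/0/2 2/1/1 2/1/2}
TSO: 10 outcomes — {0/0/0 0/0/1 0/0/2 0/1/1 0/1/2 2/0/0 2/0/1 2/0/2 2/1/1 2/1/2}
PSO: 12 outcomes — {0/0/0 0/0/1 0/0/2 0/1/0 0/1/1 0/1/2 2/0/0 2/0/1 2/0/2 2/1/0 2/1/1 2/1/2}
target 0/0/1 ∈ {SC,TSO,PSO}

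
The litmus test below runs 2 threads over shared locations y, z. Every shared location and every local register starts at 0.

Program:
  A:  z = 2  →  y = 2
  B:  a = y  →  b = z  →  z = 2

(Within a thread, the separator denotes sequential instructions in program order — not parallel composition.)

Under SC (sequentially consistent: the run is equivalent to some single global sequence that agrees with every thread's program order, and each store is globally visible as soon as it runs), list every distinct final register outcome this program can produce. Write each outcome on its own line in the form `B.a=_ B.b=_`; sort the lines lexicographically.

B.a=0 B.b=0
B.a=0 B.b=2
B.a=2 B.b=2

outcome vector order: (B.a,B.b)
|SC outcomes| = 3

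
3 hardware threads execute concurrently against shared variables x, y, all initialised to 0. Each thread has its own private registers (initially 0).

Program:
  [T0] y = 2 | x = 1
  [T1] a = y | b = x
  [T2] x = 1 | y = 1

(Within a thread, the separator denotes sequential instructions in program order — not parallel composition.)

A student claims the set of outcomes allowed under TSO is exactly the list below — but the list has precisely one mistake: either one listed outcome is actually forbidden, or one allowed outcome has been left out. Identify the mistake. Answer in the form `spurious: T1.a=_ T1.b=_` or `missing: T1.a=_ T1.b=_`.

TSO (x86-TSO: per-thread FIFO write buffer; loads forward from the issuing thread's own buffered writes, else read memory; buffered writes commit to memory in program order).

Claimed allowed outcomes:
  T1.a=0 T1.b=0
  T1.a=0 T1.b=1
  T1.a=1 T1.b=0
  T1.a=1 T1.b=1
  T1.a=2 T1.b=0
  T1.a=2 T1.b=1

outcome vector order: (T1.a,T1.b)
under TSO → 00 01 11 20 21
claimed∖TSO = {10}

spurious: T1.a=1 T1.b=0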